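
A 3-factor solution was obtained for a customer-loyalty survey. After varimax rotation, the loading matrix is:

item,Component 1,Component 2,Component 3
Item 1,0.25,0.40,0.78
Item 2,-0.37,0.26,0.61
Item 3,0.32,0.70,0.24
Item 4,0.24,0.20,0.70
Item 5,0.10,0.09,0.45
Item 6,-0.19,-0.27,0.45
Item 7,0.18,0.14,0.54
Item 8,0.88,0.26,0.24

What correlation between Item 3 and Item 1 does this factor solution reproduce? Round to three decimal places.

r̂ = Σ λ_i·λ_j across factors = (0.32)(0.25) + (0.70)(0.40) + (0.24)(0.78)
  = +0.0800 +0.2800 +0.1872 = 0.5472

0.547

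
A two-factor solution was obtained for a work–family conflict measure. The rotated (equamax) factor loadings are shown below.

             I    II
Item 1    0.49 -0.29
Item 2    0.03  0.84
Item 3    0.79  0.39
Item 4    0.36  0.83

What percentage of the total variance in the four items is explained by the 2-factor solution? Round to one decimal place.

65.6%

SS loadings by factor: 0.9947, 1.6307; total = 2.6254.
Total variance with 4 standardized items is 4, so the solution explains 2.6254/4 = 0.6563 = 65.64%.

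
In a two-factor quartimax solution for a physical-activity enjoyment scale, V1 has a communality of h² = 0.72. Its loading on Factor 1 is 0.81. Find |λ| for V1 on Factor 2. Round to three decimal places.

Under orthogonal rotation h² = Σλ², so λ_Factor 2² = h² − (0.6561) = 0.72 − 0.6561 = 0.0639.
|λ| = √0.0639 = 0.2528.

0.253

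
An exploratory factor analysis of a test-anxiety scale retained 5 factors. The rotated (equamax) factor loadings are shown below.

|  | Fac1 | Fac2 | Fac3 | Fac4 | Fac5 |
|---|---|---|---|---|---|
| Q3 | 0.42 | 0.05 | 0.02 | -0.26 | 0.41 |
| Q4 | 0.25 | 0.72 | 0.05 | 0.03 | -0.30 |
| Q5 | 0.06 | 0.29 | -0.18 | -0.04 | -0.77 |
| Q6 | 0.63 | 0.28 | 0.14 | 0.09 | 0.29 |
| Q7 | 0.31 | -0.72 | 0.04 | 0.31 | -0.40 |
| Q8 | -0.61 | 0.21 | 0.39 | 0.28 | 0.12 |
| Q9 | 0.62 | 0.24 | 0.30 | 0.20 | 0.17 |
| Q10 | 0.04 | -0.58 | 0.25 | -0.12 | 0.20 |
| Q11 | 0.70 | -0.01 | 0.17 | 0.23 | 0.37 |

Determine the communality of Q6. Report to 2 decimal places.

h² = 0.63² + 0.28² + 0.14² + 0.09² + 0.29² = 0.3969 + 0.0784 + 0.0196 + 0.0081 + 0.0841 = 0.5871

0.59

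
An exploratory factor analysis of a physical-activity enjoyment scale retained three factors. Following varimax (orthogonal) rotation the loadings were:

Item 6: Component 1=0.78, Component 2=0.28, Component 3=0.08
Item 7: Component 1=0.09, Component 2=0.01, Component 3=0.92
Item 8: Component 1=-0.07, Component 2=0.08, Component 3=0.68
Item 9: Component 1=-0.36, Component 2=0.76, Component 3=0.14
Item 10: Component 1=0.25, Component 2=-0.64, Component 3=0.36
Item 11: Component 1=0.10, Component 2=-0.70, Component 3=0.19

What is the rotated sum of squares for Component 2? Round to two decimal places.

SS loadings for Component 2 = 0.28² + 0.01² + 0.08² + 0.76² + (-0.64)² + (-0.70)² = 0.0784 + 0.0001 + 0.0064 + 0.5776 + 0.4096 + 0.4900 = 1.5621

1.56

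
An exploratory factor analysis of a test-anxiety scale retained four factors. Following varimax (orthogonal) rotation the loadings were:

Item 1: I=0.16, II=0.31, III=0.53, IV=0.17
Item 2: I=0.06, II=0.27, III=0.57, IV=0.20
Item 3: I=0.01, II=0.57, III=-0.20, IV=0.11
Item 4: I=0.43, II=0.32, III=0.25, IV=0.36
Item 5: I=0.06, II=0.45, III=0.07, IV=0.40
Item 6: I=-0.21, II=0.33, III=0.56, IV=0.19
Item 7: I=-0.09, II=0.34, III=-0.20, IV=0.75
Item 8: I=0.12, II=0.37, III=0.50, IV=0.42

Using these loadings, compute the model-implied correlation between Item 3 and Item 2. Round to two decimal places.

r̂ = Σ λ_i·λ_j across factors = (0.01)(0.06) + (0.57)(0.27) + (-0.20)(0.57) + (0.11)(0.20)
  = +0.0006 +0.1539 -0.1140 +0.0220 = 0.0625

0.06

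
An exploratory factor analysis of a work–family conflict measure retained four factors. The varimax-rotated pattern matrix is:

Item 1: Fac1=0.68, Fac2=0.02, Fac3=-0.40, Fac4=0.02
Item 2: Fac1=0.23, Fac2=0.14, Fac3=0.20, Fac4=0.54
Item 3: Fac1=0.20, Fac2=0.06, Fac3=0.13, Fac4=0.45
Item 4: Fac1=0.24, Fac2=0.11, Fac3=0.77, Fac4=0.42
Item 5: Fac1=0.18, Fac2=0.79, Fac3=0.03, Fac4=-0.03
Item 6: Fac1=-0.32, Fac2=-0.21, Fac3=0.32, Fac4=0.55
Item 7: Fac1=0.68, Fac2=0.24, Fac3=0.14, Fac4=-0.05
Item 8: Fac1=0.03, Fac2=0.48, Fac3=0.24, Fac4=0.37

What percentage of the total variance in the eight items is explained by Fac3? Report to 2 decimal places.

SS loadings for Fac3 = (-0.40)² + 0.20² + 0.13² + 0.77² + 0.03² + 0.32² + 0.14² + 0.24² = 0.9903
With 8 standardized items, total variance = 8. Proportion = 0.9903/8 = 0.1238 → 12.38%.

12.38%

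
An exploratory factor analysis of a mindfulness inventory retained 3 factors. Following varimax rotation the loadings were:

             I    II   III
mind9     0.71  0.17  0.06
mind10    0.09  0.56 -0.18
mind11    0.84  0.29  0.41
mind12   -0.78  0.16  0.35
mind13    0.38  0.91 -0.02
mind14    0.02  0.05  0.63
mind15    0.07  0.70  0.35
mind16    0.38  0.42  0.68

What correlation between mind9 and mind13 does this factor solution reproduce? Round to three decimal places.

r̂ = Σ λ_i·λ_j across factors = (0.71)(0.38) + (0.17)(0.91) + (0.06)(-0.02)
  = +0.2698 +0.1547 -0.0012 = 0.4233

0.423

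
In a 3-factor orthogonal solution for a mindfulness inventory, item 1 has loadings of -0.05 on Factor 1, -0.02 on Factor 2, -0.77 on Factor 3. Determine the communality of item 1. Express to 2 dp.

h² = (-0.05)² + (-0.02)² + (-0.77)² = 0.0025 + 0.0004 + 0.5929 = 0.5958

0.60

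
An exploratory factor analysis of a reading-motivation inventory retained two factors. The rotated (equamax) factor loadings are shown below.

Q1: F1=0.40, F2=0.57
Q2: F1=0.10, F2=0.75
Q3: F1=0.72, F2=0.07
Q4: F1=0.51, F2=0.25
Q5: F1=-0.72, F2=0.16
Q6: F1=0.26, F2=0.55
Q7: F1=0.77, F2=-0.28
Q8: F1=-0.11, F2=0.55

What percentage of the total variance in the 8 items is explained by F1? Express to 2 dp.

SS loadings for F1 = 0.40² + 0.10² + 0.72² + 0.51² + (-0.72)² + 0.26² + 0.77² + (-0.11)² = 2.1395
With 8 standardized items, total variance = 8. Proportion = 2.1395/8 = 0.2674 → 26.74%.

26.74%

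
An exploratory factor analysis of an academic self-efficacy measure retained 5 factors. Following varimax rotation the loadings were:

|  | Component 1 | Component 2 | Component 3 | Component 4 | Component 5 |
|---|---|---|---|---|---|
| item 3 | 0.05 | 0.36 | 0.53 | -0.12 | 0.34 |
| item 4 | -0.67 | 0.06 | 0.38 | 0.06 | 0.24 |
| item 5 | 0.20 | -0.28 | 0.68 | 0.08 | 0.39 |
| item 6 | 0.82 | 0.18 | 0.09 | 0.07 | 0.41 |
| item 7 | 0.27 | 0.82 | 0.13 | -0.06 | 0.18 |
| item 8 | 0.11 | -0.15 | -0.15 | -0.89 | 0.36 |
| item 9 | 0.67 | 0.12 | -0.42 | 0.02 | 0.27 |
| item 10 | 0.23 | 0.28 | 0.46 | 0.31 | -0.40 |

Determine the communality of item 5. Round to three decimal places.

0.739

h² = 0.20² + (-0.28)² + 0.68² + 0.08² + 0.39² = 0.0400 + 0.0784 + 0.4624 + 0.0064 + 0.1521 = 0.7393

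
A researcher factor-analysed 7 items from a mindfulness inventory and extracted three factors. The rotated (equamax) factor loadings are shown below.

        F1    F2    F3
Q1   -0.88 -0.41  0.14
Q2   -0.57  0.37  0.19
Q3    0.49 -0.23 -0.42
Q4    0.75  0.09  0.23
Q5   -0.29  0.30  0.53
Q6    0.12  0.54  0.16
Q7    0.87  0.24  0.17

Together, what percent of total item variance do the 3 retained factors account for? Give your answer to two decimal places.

Communalities: 0.9621, 0.4979, 0.4694, 0.6235, 0.4550, 0.3316, 0.8434; Σh² = 4.1829.
Total variance with 7 standardized items is 7, so the solution explains 4.1829/7 = 0.5976 = 59.76%.

59.76%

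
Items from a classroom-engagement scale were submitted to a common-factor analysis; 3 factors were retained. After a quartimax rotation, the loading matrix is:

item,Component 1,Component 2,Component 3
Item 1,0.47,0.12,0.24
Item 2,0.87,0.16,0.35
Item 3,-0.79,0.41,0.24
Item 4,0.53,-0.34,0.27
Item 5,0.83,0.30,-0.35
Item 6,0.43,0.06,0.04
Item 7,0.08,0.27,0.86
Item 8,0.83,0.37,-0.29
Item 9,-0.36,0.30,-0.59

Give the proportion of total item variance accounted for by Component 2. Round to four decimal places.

0.0797

SS loadings for Component 2 = 0.12² + 0.16² + 0.41² + (-0.34)² + 0.30² + 0.06² + 0.27² + 0.37² + 0.30² = 0.7171
Proportion of variance = 0.7171 / 9 = 0.0797.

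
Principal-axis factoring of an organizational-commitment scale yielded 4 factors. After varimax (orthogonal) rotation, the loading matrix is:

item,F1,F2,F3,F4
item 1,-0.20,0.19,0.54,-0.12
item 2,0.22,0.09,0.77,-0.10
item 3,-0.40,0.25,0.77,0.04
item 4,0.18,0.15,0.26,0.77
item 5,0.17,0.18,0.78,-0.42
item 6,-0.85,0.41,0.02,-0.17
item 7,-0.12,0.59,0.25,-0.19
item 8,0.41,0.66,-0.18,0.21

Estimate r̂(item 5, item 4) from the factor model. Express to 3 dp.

-0.063

r̂ = Σ λ_i·λ_j across factors = (0.17)(0.18) + (0.18)(0.15) + (0.78)(0.26) + (-0.42)(0.77)
  = +0.0306 +0.0270 +0.2028 -0.3234 = -0.0630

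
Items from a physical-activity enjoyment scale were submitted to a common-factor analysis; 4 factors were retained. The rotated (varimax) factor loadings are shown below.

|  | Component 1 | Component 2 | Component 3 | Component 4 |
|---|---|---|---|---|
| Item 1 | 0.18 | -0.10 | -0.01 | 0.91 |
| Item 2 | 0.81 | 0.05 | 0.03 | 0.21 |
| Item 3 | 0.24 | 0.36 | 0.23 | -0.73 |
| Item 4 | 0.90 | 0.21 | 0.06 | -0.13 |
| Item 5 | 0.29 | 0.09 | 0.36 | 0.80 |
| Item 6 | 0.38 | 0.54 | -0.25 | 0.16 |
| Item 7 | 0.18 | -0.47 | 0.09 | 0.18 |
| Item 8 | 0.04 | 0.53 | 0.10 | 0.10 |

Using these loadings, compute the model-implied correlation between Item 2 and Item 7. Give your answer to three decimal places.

0.163

r̂ = Σ λ_i·λ_j across factors = (0.81)(0.18) + (0.05)(-0.47) + (0.03)(0.09) + (0.21)(0.18)
  = +0.1458 -0.0235 +0.0027 +0.0378 = 0.1628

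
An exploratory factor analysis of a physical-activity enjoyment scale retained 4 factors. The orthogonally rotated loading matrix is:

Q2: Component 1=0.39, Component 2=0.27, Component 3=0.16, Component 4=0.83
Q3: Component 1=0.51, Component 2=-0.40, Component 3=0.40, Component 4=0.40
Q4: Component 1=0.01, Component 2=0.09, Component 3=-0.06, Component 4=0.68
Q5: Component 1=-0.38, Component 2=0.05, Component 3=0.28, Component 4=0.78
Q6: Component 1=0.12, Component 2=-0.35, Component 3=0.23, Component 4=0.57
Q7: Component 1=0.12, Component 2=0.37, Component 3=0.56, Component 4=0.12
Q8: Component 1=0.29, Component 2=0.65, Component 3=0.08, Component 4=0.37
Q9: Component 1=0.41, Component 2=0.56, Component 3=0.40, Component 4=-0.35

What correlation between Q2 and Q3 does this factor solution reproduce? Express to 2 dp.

0.49

r̂ = Σ λ_i·λ_j across factors = (0.39)(0.51) + (0.27)(-0.40) + (0.16)(0.40) + (0.83)(0.40)
  = +0.1989 -0.1080 +0.0640 +0.3320 = 0.4869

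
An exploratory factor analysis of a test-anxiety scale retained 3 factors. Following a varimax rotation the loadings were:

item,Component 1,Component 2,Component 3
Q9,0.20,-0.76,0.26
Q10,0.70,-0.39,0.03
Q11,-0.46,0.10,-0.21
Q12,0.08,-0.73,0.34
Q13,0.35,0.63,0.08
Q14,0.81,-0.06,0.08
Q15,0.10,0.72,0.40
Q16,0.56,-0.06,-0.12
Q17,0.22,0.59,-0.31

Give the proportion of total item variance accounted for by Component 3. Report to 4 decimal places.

SS loadings for Component 3 = 0.26² + 0.03² + (-0.21)² + 0.34² + 0.08² + 0.08² + 0.40² + (-0.12)² + (-0.31)² = 0.5115
Proportion of variance = 0.5115 / 9 = 0.0568.

0.0568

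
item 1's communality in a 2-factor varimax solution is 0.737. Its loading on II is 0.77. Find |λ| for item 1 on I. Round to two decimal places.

0.38

Under orthogonal rotation h² = Σλ², so λ_I² = h² − (0.5929) = 0.737 − 0.5929 = 0.1441.
|λ| = √0.1441 = 0.3796.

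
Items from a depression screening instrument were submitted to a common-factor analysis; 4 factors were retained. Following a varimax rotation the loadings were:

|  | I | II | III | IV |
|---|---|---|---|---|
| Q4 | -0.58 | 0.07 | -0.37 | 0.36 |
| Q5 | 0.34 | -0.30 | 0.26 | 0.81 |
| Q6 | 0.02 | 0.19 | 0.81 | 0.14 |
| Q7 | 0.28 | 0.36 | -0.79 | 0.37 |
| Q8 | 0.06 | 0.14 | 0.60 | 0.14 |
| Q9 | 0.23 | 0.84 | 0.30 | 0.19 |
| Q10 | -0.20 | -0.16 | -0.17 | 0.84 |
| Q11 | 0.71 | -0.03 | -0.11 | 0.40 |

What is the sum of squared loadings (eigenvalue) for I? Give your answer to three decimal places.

1.131

SS loadings for I = (-0.58)² + 0.34² + 0.02² + 0.28² + 0.06² + 0.23² + (-0.20)² + 0.71² = 0.3364 + 0.1156 + 0.0004 + 0.0784 + 0.0036 + 0.0529 + 0.0400 + 0.5041 = 1.1314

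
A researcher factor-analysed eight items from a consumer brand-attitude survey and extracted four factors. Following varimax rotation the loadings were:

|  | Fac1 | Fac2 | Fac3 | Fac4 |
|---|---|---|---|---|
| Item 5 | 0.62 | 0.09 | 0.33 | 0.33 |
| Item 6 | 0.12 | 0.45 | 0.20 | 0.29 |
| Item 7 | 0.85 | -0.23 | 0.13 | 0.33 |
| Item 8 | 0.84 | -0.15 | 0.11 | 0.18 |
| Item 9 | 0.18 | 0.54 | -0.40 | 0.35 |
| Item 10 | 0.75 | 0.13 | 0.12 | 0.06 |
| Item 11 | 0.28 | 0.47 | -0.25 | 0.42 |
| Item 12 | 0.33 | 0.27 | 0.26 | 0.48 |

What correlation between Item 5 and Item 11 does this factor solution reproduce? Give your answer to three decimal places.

0.272

r̂ = Σ λ_i·λ_j across factors = (0.62)(0.28) + (0.09)(0.47) + (0.33)(-0.25) + (0.33)(0.42)
  = +0.1736 +0.0423 -0.0825 +0.1386 = 0.2720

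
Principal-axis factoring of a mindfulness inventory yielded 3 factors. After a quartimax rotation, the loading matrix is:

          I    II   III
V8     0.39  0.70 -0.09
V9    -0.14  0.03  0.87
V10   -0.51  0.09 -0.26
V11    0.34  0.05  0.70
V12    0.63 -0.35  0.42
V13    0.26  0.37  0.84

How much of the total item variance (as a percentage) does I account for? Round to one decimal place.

16.9%

SS loadings for I = 0.39² + (-0.14)² + (-0.51)² + 0.34² + 0.63² + 0.26² = 1.0119
With 6 standardized items, total variance = 6. Proportion = 1.0119/6 = 0.1686 → 16.86%.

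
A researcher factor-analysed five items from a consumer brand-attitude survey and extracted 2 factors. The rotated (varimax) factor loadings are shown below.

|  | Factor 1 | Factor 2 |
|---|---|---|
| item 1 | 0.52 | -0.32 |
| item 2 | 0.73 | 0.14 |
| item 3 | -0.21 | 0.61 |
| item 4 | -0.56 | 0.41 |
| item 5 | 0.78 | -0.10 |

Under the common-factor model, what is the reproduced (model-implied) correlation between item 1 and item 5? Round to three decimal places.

0.438

r̂ = Σ λ_i·λ_j across factors = (0.52)(0.78) + (-0.32)(-0.10)
  = +0.4056 +0.0320 = 0.4376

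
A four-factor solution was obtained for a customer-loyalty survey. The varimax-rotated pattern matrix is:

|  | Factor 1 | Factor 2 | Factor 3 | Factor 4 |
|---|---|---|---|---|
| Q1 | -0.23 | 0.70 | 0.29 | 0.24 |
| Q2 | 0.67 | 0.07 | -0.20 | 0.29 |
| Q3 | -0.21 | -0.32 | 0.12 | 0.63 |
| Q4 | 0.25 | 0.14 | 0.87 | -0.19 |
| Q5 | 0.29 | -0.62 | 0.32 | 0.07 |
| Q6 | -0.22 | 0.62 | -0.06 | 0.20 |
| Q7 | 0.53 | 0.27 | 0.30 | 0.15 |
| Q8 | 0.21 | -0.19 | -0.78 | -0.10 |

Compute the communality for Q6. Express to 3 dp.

h² = (-0.22)² + 0.62² + (-0.06)² + 0.20² = 0.0484 + 0.3844 + 0.0036 + 0.0400 = 0.4764

0.476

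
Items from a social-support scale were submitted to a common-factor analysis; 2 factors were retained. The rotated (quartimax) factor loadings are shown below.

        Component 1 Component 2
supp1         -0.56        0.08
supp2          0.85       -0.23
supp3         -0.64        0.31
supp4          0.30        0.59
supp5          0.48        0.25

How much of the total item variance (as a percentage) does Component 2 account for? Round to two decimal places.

SS loadings for Component 2 = 0.08² + (-0.23)² + 0.31² + 0.59² + 0.25² = 0.5660
With 5 standardized items, total variance = 5. Proportion = 0.5660/5 = 0.1132 → 11.32%.

11.32%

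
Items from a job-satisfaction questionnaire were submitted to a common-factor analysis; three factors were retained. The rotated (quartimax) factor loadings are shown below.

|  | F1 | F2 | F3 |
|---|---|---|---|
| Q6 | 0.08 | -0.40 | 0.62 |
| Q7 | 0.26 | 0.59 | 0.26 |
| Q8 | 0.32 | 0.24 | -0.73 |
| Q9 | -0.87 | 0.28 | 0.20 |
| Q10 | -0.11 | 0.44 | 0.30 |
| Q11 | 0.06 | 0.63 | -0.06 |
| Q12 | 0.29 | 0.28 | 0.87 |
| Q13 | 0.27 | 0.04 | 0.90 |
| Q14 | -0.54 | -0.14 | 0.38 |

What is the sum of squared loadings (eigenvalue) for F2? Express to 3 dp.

1.334

SS loadings for F2 = (-0.40)² + 0.59² + 0.24² + 0.28² + 0.44² + 0.63² + 0.28² + 0.04² + (-0.14)² = 0.1600 + 0.3481 + 0.0576 + 0.0784 + 0.1936 + 0.3969 + 0.0784 + 0.0016 + 0.0196 = 1.3342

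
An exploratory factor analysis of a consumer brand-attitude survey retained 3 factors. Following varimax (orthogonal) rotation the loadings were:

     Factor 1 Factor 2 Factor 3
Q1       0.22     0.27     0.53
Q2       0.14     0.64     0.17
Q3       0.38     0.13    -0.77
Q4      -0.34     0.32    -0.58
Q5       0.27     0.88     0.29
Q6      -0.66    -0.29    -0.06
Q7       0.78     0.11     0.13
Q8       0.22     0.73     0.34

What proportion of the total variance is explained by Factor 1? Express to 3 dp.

0.187

SS loadings for Factor 1 = 0.22² + 0.14² + 0.38² + (-0.34)² + 0.27² + (-0.66)² + 0.78² + 0.22² = 1.4933
Proportion of variance = 1.4933 / 8 = 0.1867.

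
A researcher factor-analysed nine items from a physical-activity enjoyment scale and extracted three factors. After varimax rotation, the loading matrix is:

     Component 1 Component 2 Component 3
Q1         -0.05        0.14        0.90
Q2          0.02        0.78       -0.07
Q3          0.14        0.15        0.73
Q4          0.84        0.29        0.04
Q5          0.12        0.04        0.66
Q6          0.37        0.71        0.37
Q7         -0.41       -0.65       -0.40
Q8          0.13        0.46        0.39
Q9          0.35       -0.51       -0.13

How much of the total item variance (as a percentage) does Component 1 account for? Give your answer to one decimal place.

13.2%

SS loadings for Component 1 = (-0.05)² + 0.02² + 0.14² + 0.84² + 0.12² + 0.37² + (-0.41)² + 0.13² + 0.35² = 1.1869
With 9 standardized items, total variance = 9. Proportion = 1.1869/9 = 0.1319 → 13.19%.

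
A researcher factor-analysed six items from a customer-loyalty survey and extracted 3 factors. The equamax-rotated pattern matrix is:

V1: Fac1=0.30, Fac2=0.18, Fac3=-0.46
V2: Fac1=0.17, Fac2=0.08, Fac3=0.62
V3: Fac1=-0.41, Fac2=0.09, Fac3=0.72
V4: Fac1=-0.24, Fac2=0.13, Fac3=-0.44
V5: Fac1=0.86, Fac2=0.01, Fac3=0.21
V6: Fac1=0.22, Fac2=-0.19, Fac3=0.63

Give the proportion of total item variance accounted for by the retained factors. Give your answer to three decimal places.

0.497

Communalities: 0.3340, 0.4197, 0.6946, 0.2681, 0.7838, 0.4814; Σh² = 2.9816.
Total variance with 6 standardized items is 6, so the solution explains 2.9816/6 = 0.4969.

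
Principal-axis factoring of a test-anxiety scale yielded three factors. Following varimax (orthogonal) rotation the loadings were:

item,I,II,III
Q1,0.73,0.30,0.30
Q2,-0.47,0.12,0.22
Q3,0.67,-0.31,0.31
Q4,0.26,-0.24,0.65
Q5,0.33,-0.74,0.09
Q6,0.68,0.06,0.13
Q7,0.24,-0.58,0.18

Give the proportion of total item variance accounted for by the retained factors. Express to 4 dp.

Communalities: 0.7129, 0.2837, 0.6411, 0.5477, 0.6646, 0.4829, 0.4264; Σh² = 3.7593.
Total variance with 7 standardized items is 7, so the solution explains 3.7593/7 = 0.5370.

0.5370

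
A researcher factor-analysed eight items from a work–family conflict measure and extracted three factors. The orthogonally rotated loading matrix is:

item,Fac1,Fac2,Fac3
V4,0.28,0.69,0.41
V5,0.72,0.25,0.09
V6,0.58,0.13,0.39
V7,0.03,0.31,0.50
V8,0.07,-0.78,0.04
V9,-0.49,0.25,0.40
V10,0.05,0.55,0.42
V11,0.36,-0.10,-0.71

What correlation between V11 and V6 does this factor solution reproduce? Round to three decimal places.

r̂ = Σ λ_i·λ_j across factors = (0.36)(0.58) + (-0.10)(0.13) + (-0.71)(0.39)
  = +0.2088 -0.0130 -0.2769 = -0.0811

-0.081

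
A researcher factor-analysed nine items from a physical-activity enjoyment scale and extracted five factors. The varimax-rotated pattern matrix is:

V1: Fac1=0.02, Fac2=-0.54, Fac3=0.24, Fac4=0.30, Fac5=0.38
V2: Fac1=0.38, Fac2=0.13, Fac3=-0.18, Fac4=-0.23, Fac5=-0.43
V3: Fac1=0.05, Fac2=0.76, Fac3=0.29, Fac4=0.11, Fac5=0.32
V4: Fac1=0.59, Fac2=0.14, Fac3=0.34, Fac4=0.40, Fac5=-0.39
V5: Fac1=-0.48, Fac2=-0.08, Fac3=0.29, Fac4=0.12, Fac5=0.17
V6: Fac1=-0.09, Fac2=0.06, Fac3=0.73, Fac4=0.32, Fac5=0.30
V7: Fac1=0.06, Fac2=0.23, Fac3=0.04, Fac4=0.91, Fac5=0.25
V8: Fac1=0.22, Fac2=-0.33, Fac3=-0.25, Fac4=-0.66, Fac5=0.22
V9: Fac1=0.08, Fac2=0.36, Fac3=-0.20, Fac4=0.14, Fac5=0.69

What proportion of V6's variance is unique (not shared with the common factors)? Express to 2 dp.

0.26

h² = (-0.09)² + 0.06² + 0.73² + 0.32² + 0.30² = 0.0081 + 0.0036 + 0.5329 + 0.1024 + 0.0900 = 0.7370
Uniqueness u² = 1 − h² = 1 − 0.7370 = 0.2630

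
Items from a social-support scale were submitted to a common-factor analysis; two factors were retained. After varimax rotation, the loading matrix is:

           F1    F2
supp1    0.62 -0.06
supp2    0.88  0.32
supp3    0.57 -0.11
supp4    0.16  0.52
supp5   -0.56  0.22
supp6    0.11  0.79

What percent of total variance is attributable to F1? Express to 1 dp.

30.6%

SS loadings for F1 = 0.62² + 0.88² + 0.57² + 0.16² + (-0.56)² + 0.11² = 1.8350
With 6 standardized items, total variance = 6. Proportion = 1.8350/6 = 0.3058 → 30.58%.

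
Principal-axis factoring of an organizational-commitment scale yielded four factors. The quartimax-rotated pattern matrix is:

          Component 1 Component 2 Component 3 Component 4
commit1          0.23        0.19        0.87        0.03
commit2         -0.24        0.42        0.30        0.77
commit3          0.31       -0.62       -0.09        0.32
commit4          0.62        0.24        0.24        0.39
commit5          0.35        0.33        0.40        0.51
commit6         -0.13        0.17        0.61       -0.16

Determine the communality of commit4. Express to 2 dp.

h² = 0.62² + 0.24² + 0.24² + 0.39² = 0.3844 + 0.0576 + 0.0576 + 0.1521 = 0.6517

0.65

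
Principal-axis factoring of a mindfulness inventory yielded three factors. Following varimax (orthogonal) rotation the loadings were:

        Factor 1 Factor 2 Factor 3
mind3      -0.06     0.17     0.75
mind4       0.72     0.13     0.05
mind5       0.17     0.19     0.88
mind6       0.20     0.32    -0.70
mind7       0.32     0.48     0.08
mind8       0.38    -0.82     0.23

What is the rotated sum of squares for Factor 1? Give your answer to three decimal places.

SS loadings for Factor 1 = (-0.06)² + 0.72² + 0.17² + 0.20² + 0.32² + 0.38² = 0.0036 + 0.5184 + 0.0289 + 0.0400 + 0.1024 + 0.1444 = 0.8377

0.838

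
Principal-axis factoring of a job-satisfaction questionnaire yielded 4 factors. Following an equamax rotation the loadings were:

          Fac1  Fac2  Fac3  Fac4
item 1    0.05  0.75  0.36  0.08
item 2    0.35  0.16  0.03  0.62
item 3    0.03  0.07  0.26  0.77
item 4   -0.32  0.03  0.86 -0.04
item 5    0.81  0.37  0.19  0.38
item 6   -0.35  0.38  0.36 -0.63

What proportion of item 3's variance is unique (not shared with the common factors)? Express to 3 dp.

h² = 0.03² + 0.07² + 0.26² + 0.77² = 0.0009 + 0.0049 + 0.0676 + 0.5929 = 0.6663
Uniqueness u² = 1 − h² = 1 − 0.6663 = 0.3337

0.334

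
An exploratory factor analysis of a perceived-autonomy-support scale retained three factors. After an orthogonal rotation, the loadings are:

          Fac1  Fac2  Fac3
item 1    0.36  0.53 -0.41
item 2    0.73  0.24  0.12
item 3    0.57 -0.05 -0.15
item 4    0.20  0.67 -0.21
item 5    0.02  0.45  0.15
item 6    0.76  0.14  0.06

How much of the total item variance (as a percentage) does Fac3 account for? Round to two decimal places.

4.59%

SS loadings for Fac3 = (-0.41)² + 0.12² + (-0.15)² + (-0.21)² + 0.15² + 0.06² = 0.2752
With 6 standardized items, total variance = 6. Proportion = 0.2752/6 = 0.0459 → 4.59%.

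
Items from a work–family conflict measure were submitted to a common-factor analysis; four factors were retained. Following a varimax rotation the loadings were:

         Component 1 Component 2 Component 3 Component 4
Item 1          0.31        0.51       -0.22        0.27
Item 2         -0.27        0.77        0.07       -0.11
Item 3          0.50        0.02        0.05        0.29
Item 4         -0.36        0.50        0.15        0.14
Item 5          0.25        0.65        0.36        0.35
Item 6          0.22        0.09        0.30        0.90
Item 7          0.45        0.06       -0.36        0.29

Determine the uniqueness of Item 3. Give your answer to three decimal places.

0.663

h² = 0.50² + 0.02² + 0.05² + 0.29² = 0.2500 + 0.0004 + 0.0025 + 0.0841 = 0.3370
Uniqueness u² = 1 − h² = 1 − 0.3370 = 0.6630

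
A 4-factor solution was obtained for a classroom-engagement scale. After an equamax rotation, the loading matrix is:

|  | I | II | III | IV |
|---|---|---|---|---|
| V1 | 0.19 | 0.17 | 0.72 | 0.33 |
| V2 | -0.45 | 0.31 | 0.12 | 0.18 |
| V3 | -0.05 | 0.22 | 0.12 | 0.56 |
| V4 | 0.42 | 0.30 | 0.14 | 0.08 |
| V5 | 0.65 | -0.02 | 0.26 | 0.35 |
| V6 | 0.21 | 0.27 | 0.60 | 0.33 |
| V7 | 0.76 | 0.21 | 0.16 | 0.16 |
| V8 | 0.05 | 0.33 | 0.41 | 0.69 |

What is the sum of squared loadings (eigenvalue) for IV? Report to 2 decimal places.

1.19

SS loadings for IV = 0.33² + 0.18² + 0.56² + 0.08² + 0.35² + 0.33² + 0.16² + 0.69² = 0.1089 + 0.0324 + 0.3136 + 0.0064 + 0.1225 + 0.1089 + 0.0256 + 0.4761 = 1.1944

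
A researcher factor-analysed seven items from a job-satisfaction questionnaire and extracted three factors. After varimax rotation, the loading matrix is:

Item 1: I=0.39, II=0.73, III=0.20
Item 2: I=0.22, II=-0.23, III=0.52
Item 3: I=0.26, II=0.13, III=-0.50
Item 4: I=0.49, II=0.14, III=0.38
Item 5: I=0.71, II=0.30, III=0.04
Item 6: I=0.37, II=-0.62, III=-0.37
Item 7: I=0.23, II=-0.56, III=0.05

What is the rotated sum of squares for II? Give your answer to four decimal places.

SS loadings for II = 0.73² + (-0.23)² + 0.13² + 0.14² + 0.30² + (-0.62)² + (-0.56)² = 0.5329 + 0.0529 + 0.0169 + 0.0196 + 0.0900 + 0.3844 + 0.3136 = 1.4103

1.4103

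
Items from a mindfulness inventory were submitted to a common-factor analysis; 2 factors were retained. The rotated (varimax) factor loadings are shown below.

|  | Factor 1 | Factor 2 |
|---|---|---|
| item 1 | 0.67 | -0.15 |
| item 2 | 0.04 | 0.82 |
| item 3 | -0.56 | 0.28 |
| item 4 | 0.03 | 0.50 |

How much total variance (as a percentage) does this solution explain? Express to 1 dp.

Communalities: 0.4714, 0.6740, 0.3920, 0.2509; Σh² = 1.7883.
Total variance with 4 standardized items is 4, so the solution explains 1.7883/4 = 0.4471 = 44.71%.

44.7%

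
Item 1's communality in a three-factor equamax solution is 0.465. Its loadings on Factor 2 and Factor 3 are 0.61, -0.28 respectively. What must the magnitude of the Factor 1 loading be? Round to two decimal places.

0.12

Under orthogonal rotation h² = Σλ², so λ_Factor 1² = h² − (0.4505) = 0.465 − 0.4505 = 0.0145.
|λ| = √0.0145 = 0.1204.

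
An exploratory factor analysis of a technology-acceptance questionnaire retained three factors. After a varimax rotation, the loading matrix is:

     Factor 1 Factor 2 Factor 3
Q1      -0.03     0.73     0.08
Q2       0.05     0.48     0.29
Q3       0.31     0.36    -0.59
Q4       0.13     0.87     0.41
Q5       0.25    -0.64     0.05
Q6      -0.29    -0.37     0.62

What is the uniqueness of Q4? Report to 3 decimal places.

0.058

h² = 0.13² + 0.87² + 0.41² = 0.0169 + 0.7569 + 0.1681 = 0.9419
Uniqueness u² = 1 − h² = 1 − 0.9419 = 0.0581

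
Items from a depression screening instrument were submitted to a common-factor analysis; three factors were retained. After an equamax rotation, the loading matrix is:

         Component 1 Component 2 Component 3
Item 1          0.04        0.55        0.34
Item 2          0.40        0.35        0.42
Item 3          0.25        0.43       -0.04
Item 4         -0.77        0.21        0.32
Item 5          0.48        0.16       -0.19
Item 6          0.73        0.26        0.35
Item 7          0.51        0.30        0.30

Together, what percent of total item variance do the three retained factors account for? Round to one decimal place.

47.5%

SS loadings by factor: 1.8404, 0.8372, 0.6446; total = 3.3222.
Total variance with 7 standardized items is 7, so the solution explains 3.3222/7 = 0.4746 = 47.46%.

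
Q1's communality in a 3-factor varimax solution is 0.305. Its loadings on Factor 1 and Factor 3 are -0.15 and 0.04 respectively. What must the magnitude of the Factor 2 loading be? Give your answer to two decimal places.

Under orthogonal rotation h² = Σλ², so λ_Factor 2² = h² − (0.0241) = 0.305 − 0.0241 = 0.2809.
|λ| = √0.2809 = 0.5300.

0.53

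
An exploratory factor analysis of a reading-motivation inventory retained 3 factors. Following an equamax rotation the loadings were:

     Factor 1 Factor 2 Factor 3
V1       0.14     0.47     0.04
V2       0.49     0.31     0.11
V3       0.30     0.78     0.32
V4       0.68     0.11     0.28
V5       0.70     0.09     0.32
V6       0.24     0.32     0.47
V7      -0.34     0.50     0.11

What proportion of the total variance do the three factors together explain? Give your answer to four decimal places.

SS loadings by factor: 1.4753, 1.2980, 0.5299; total = 3.3032.
Total variance with 7 standardized items is 7, so the solution explains 3.3032/7 = 0.4719.

0.4719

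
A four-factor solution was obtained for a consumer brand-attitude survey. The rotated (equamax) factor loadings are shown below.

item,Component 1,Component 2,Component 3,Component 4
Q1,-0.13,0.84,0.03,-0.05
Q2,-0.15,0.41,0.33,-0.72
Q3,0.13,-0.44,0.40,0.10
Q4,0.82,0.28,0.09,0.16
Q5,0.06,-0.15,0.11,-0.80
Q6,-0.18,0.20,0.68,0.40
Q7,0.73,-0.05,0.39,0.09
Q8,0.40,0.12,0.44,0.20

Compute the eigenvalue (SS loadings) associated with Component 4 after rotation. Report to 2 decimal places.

SS loadings for Component 4 = (-0.05)² + (-0.72)² + 0.10² + 0.16² + (-0.80)² + 0.40² + 0.09² + 0.20² = 0.0025 + 0.5184 + 0.0100 + 0.0256 + 0.6400 + 0.1600 + 0.0081 + 0.0400 = 1.4046

1.40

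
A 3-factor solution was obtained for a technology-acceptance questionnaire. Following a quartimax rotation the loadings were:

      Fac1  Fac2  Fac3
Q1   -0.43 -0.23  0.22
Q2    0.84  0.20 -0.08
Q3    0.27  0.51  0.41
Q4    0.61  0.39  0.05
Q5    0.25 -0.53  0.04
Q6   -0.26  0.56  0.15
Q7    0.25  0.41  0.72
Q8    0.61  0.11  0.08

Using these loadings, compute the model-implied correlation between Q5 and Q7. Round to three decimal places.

r̂ = Σ λ_i·λ_j across factors = (0.25)(0.25) + (-0.53)(0.41) + (0.04)(0.72)
  = +0.0625 -0.2173 +0.0288 = -0.1260

-0.126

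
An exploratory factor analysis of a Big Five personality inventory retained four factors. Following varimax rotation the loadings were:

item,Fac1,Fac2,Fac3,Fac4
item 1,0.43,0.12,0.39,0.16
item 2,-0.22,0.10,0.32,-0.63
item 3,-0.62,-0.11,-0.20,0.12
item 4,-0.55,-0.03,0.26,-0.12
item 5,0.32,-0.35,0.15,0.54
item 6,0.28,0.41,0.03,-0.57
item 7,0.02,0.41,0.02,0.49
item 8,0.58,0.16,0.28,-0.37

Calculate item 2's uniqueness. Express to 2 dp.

0.44

h² = (-0.22)² + 0.10² + 0.32² + (-0.63)² = 0.0484 + 0.0100 + 0.1024 + 0.3969 = 0.5577
Uniqueness u² = 1 − h² = 1 − 0.5577 = 0.4423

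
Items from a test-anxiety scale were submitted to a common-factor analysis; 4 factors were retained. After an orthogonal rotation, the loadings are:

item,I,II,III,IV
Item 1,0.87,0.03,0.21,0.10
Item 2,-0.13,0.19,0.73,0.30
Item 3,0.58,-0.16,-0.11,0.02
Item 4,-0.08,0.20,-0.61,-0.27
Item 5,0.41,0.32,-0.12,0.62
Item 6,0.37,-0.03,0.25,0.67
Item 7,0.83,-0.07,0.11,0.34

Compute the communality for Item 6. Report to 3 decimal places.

0.649

h² = 0.37² + (-0.03)² + 0.25² + 0.67² = 0.1369 + 0.0009 + 0.0625 + 0.4489 = 0.6492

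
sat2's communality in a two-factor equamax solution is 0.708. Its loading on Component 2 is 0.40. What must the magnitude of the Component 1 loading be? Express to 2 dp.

Under orthogonal rotation h² = Σλ², so λ_Component 1² = h² − (0.1600) = 0.708 − 0.1600 = 0.5480.
|λ| = √0.5480 = 0.7403.

0.74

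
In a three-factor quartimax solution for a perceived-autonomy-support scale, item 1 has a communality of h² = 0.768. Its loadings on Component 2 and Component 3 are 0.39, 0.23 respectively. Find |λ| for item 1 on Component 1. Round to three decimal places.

0.750

Under orthogonal rotation h² = Σλ², so λ_Component 1² = h² − (0.2050) = 0.768 − 0.2050 = 0.5630.
|λ| = √0.5630 = 0.7503.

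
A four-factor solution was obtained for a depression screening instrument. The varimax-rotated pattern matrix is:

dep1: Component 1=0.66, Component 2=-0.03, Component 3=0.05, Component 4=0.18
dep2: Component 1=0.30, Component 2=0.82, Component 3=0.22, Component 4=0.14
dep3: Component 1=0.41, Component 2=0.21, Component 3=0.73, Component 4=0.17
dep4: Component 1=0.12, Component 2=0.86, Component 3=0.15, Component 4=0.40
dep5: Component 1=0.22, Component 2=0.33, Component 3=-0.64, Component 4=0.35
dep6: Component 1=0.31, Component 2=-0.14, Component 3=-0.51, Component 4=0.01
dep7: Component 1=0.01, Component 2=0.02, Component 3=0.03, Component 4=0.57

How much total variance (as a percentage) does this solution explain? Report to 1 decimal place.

SS loadings by factor: 0.8527, 1.5859, 1.2769, 0.6884; total = 4.4039.
Total variance with 7 standardized items is 7, so the solution explains 4.4039/7 = 0.6291 = 62.91%.

62.9%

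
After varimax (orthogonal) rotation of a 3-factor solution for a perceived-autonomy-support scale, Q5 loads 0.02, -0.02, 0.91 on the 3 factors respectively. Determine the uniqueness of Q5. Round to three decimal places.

h² = 0.02² + (-0.02)² + 0.91² = 0.0004 + 0.0004 + 0.8281 = 0.8289
Uniqueness u² = 1 − h² = 1 − 0.8289 = 0.1711

0.171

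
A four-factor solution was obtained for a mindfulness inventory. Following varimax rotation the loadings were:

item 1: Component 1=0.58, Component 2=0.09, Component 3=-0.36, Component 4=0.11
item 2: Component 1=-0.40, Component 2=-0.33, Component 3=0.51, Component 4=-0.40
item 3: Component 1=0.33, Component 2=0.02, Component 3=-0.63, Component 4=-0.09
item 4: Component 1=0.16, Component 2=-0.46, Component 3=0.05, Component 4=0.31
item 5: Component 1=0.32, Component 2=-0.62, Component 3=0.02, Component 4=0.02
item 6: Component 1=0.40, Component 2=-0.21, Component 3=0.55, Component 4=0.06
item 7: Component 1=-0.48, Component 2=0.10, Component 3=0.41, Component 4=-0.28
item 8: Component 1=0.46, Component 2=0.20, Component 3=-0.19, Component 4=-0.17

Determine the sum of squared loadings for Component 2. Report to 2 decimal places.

0.81

SS loadings for Component 2 = 0.09² + (-0.33)² + 0.02² + (-0.46)² + (-0.62)² + (-0.21)² + 0.10² + 0.20² = 0.0081 + 0.1089 + 0.0004 + 0.2116 + 0.3844 + 0.0441 + 0.0100 + 0.0400 = 0.8075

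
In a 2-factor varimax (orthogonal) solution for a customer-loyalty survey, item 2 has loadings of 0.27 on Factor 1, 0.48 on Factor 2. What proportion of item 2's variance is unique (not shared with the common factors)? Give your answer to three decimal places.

0.697

h² = 0.27² + 0.48² = 0.0729 + 0.2304 = 0.3033
Uniqueness u² = 1 − h² = 1 − 0.3033 = 0.6967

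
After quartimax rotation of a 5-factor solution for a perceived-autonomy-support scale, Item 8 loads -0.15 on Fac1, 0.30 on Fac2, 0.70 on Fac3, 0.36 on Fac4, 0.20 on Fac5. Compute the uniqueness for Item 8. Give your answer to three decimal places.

h² = (-0.15)² + 0.30² + 0.70² + 0.36² + 0.20² = 0.0225 + 0.0900 + 0.4900 + 0.1296 + 0.0400 = 0.7721
Uniqueness u² = 1 − h² = 1 − 0.7721 = 0.2279

0.228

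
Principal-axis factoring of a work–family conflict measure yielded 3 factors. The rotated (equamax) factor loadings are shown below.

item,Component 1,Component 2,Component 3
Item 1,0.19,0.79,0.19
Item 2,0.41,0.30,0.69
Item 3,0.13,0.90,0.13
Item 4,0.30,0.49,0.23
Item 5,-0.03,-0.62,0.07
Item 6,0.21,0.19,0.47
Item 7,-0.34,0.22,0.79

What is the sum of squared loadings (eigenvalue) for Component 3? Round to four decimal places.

1.4319

SS loadings for Component 3 = 0.19² + 0.69² + 0.13² + 0.23² + 0.07² + 0.47² + 0.79² = 0.0361 + 0.4761 + 0.0169 + 0.0529 + 0.0049 + 0.2209 + 0.6241 = 1.4319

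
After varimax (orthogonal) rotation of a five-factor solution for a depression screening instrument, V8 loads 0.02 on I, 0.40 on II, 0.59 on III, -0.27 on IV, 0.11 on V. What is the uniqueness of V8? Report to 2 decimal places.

h² = 0.02² + 0.40² + 0.59² + (-0.27)² + 0.11² = 0.0004 + 0.1600 + 0.3481 + 0.0729 + 0.0121 = 0.5935
Uniqueness u² = 1 − h² = 1 − 0.5935 = 0.4065

0.41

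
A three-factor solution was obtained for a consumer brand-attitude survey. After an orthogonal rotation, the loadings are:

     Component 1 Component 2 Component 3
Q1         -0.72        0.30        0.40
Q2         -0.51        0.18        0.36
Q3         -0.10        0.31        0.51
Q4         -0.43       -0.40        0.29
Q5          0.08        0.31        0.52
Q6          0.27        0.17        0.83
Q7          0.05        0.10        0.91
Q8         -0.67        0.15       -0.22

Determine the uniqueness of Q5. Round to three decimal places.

h² = 0.08² + 0.31² + 0.52² = 0.0064 + 0.0961 + 0.2704 = 0.3729
Uniqueness u² = 1 − h² = 1 − 0.3729 = 0.6271

0.627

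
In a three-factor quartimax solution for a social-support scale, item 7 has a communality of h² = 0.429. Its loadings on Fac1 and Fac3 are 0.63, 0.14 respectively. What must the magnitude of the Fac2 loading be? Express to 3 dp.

Under orthogonal rotation h² = Σλ², so λ_Fac2² = h² − (0.4165) = 0.429 − 0.4165 = 0.0125.
|λ| = √0.0125 = 0.1118.

0.112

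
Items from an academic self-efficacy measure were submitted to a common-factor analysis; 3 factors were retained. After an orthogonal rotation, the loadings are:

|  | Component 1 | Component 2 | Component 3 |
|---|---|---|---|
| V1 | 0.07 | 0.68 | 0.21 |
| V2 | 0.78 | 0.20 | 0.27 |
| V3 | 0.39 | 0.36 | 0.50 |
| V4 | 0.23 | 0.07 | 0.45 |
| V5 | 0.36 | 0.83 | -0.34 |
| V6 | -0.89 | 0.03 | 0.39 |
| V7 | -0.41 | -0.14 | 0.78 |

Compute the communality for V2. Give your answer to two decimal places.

0.72

h² = 0.78² + 0.20² + 0.27² = 0.6084 + 0.0400 + 0.0729 = 0.7213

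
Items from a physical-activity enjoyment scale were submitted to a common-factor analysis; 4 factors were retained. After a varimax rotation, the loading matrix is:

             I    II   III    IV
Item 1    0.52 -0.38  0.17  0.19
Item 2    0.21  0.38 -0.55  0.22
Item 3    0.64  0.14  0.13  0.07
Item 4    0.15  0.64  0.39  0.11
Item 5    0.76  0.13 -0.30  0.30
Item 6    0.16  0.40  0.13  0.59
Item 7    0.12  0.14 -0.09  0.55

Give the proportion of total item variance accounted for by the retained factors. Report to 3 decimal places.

Communalities: 0.4798, 0.5394, 0.4510, 0.5963, 0.7745, 0.5506, 0.3446; Σh² = 3.7362.
Total variance with 7 standardized items is 7, so the solution explains 3.7362/7 = 0.5337.

0.534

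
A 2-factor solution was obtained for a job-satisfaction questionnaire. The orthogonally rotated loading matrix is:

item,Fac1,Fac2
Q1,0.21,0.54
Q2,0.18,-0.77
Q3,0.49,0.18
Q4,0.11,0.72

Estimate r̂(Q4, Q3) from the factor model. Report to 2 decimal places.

0.18

r̂ = Σ λ_i·λ_j across factors = (0.11)(0.49) + (0.72)(0.18)
  = +0.0539 +0.1296 = 0.1835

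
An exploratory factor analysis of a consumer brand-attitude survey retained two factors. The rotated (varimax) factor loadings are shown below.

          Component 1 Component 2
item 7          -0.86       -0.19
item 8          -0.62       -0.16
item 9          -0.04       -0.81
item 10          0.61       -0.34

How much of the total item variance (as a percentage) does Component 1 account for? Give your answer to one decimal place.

37.4%

SS loadings for Component 1 = (-0.86)² + (-0.62)² + (-0.04)² + 0.61² = 1.4977
With 4 standardized items, total variance = 4. Proportion = 1.4977/4 = 0.3744 → 37.44%.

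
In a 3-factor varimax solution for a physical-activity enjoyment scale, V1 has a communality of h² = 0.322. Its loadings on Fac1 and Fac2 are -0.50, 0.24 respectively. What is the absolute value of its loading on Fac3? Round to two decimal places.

Under orthogonal rotation h² = Σλ², so λ_Fac3² = h² − (0.3076) = 0.322 − 0.3076 = 0.0144.
|λ| = √0.0144 = 0.1200.

0.12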